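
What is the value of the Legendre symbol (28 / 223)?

Euler's criterion: (28/223) ≡ 28^111 (mod 223).
28^2 ≡ 115 (mod 223)
28^4 ≡ 68 (mod 223)
28^8 ≡ 164 (mod 223)
28^16 ≡ 136 (mod 223)
28^32 ≡ 210 (mod 223)
28^64 ≡ 169 (mod 223)
28^111 = 28^(64+32+8+4+2+1) ≡ 1 (mod 223).
Result is 1, so (28/223) = 1.

1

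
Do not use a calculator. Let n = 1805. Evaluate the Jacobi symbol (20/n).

0

Pull out 2^2: since 1805 ≡ 5 (mod 8), (2/1805) = -1, so (2/1805)^2 = +1.
Reciprocity: 5 ≡ 1 and 1805 ≡ 1 (mod 4), so (5/1805) = +(1805/5).
Reduce top mod 5: now compute (0/5).
Top reduces to 0: gcd > 1, so the symbol is 0.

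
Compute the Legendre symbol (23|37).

-1

Reciprocity: 23 ≡ 3 and 37 ≡ 1 (mod 4), so (23/37) = +(37/23).
Reduce top mod 23: now compute (14/23).
Pull out 2: since 23 ≡ 7 (mod 8), (2/23) = +1.
Reciprocity: 7 ≡ 3 and 23 ≡ 3 (mod 4), so (7/23) = −(23/7).
Reduce top mod 7: now compute (2/7).
Pull out 2: since 7 ≡ 7 (mod 8), (2/7) = +1.
Reached (1/7) = 1. Collecting the sign flips along the way, the symbol is -1.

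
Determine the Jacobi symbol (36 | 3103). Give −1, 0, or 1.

1

Pull out 2^2: since 3103 ≡ 7 (mod 8), (2/3103) = +1, so (2/3103)^2 = +1.
Reciprocity: 9 ≡ 1 and 3103 ≡ 3 (mod 4), so (9/3103) = +(3103/9).
Reduce top mod 9: now compute (7/9).
Reciprocity: 7 ≡ 3 and 9 ≡ 1 (mod 4), so (7/9) = +(9/7).
Reduce top mod 7: now compute (2/7).
Pull out 2: since 7 ≡ 7 (mod 8), (2/7) = +1.
Reached (1/7) = 1. Collecting the sign flips along the way, the symbol is +1.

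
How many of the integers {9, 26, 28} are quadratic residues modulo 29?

(9/29) = +1 → QR.
(26/29) = -1 → non-residue.
(28/29) = +1 → QR.
Total quadratic residues among the 3: 2.

2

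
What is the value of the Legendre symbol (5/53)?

Reciprocity: 5 ≡ 1 and 53 ≡ 1 (mod 4), so (5/53) = +(53/5).
Reduce top mod 5: now compute (3/5).
Reciprocity: 3 ≡ 3 and 5 ≡ 1 (mod 4), so (3/5) = +(5/3).
Reduce top mod 3: now compute (2/3).
Pull out 2: since 3 ≡ 3 (mod 8), (2/3) = -1.
Reached (1/3) = 1. Collecting the sign flips along the way, the symbol is -1.

-1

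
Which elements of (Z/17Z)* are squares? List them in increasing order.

Square k = 1,…,8 (k and 17−k give the same square):
1²=1, 2²=4, 3²=9, 4²=16, 5²≡8, 6²≡2, 7²≡15, 8²≡13 (mod 17).
So the quadratic residues mod 17 are {1, 2, 4, 8, 9, 13, 15, 16}.

1,2,4,8,9,13,15,16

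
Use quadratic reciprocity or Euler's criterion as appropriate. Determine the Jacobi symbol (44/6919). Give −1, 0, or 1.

0

Pull out 2^2: since 6919 ≡ 7 (mod 8), (2/6919) = +1, so (2/6919)^2 = +1.
Reciprocity: 11 ≡ 3 and 6919 ≡ 3 (mod 4), so (11/6919) = −(6919/11).
Reduce top mod 11: now compute (0/11).
Top reduces to 0: gcd > 1, so the symbol is 0.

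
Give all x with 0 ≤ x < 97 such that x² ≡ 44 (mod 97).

97 ≡ 1 (mod 4), so we find a root by search.
Trying successive values, 23² = 529 ≡ 44 (mod 97). The other root is 97 − 23 = 74.

23, 74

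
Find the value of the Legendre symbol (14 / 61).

Euler's criterion: (14/61) ≡ 14^30 (mod 61).
14^2 ≡ 13 (mod 61)
14^4 ≡ 47 (mod 61)
14^8 ≡ 13 (mod 61)
14^16 ≡ 47 (mod 61)
14^30 = 14^(16+8+4+2) ≡ 1 (mod 61).
Result is 1, so (14/61) = 1.

1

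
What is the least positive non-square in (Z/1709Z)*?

(2/1709) = −1, so 2 is the smallest positive non-residue mod 1709.

2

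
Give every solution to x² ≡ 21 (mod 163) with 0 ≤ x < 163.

64, 99

Since 163 ≡ 3 (mod 4), a square root of 21 is 21^((163+1)/4) = 21^41 mod 163.
Repeated squaring: 21^2≡115, 21^4≡22, 21^8≡158, 21^16≡25, 21^32≡136 (mod 163).
21^41 = 21^(32+8+1) ≡ 64 (mod 163).
Check: 64² = 4096 ≡ 21 (mod 163). The two roots are 64 and 99.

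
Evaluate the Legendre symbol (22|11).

0

First reduce: 22 ≡ 0 (mod 11).
Top reduces to 0: gcd > 1, so the symbol is 0.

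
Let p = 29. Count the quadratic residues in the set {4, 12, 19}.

1

(4/29) = +1 → QR.
(12/29) = -1 → non-residue.
(19/29) = -1 → non-residue.
Total quadratic residues among the 3: 1.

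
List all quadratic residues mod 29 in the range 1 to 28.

Square k = 1,…,14 (k and 29−k give the same square):
1²=1, 2²=4, 3²=9, 4²=16, 5²=25, 6²≡7, 7²≡20, 8²≡6, 9²≡23, 10²≡13, 11²≡5, 12²≡28, 13²≡24, 14²≡22 (mod 29).
So the quadratic residues mod 29 are {1, 4, 5, 6, 7, 9, 13, 16, 20, 22, 23, 24, 25, 28}.

1 4 5 6 7 9 13 16 20 22 23 24 25 28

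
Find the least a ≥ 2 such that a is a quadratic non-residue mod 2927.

(2/2927) = +1, so 2 is a residue.
(3/2927) = +1, so 3 is a residue.
(4/2927) = +1, so 4 is a residue.
(5/2927) = −1, so 5 is the smallest positive non-residue mod 2927.

5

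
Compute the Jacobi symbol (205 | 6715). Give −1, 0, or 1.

0

Reciprocity: 205 ≡ 1 and 6715 ≡ 3 (mod 4), so (205/6715) = +(6715/205).
Reduce top mod 205: now compute (155/205).
Reciprocity: 155 ≡ 3 and 205 ≡ 1 (mod 4), so (155/205) = +(205/155).
Reduce top mod 155: now compute (50/155).
Pull out 2: since 155 ≡ 3 (mod 8), (2/155) = -1.
Reciprocity: 25 ≡ 1 and 155 ≡ 3 (mod 4), so (25/155) = +(155/25).
Reduce top mod 25: now compute (5/25).
Reciprocity: 5 ≡ 1 and 25 ≡ 1 (mod 4), so (5/25) = +(25/5).
Reduce top mod 5: now compute (0/5).
Top reduces to 0: gcd > 1, so the symbol is 0.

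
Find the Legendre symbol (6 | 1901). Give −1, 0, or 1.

1

Pull out 2: since 1901 ≡ 5 (mod 8), (2/1901) = -1.
Reciprocity: 3 ≡ 3 and 1901 ≡ 1 (mod 4), so (3/1901) = +(1901/3).
Reduce top mod 3: now compute (2/3).
Pull out 2: since 3 ≡ 3 (mod 8), (2/3) = -1.
Reached (1/3) = 1. Collecting the sign flips along the way, the symbol is +1.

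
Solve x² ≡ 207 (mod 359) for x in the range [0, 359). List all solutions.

Since 359 ≡ 3 (mod 4), a square root of 207 is 207^((359+1)/4) = 207^90 mod 359.
Repeated squaring: 207^2≡128, 207^4≡229, 207^8≡27, 207^16≡11, 207^32≡121, 207^64≡281 (mod 359).
207^90 = 207^(64+16+8+2) ≡ 92 (mod 359).
Check: 92² = 8464 ≡ 207 (mod 359). The two roots are 92 and 267.

92, 267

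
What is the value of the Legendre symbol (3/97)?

1

Reciprocity: 3 ≡ 3 and 97 ≡ 1 (mod 4), so (3/97) = +(97/3).
Reduce top mod 3: now compute (1/3).
Reached (1/3) = 1. Collecting the sign flips along the way, the symbol is +1.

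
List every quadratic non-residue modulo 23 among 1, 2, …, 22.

Square k = 1,…,11 (k and 23−k give the same square):
1²=1, 2²=4, 3²=9, 4²=16, 5²≡2, 6²≡13, 7²≡3, 8²≡18, 9²≡12, 10²≡8, 11²≡6 (mod 23).
The residues are {1, 2, 3, 4, 6, 8, 9, 12, 13, 16, 18}; the non-residues are the remaining 11 nonzero classes.

5,7,10,11,14,15,17,19,20,21,22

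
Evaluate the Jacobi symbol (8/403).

-1

Pull out 2^3: since 403 ≡ 3 (mod 8), (2/403) = -1, so (2/403)^3 = -1.
Reached (1/403) = 1. Collecting the sign flips along the way, the symbol is -1.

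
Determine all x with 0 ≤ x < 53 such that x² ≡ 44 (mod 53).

53 ≡ 1 (mod 4), so we find a root by search.
Trying successive values, 16² = 256 ≡ 44 (mod 53). The other root is 53 − 16 = 37.

16, 37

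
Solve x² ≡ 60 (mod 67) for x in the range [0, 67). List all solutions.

23, 44

Since 67 ≡ 3 (mod 4), a square root of 60 is 60^((67+1)/4) = 60^17 mod 67.
Repeated squaring: 60^2≡49, 60^4≡56, 60^8≡54, 60^16≡35 (mod 67).
60^17 = 60^(16+1) ≡ 23 (mod 67).
Check: 23² = 529 ≡ 60 (mod 67). The two roots are 23 and 44.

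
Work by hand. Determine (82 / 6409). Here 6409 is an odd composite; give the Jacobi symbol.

-1

Pull out 2: since 6409 ≡ 1 (mod 8), (2/6409) = +1.
Reciprocity: 41 ≡ 1 and 6409 ≡ 1 (mod 4), so (41/6409) = +(6409/41).
Reduce top mod 41: now compute (13/41).
Reciprocity: 13 ≡ 1 and 41 ≡ 1 (mod 4), so (13/41) = +(41/13).
Reduce top mod 13: now compute (2/13).
Pull out 2: since 13 ≡ 5 (mod 8), (2/13) = -1.
Reached (1/13) = 1. Collecting the sign flips along the way, the symbol is -1.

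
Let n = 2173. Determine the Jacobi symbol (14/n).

1

Pull out 2: since 2173 ≡ 5 (mod 8), (2/2173) = -1.
Reciprocity: 7 ≡ 3 and 2173 ≡ 1 (mod 4), so (7/2173) = +(2173/7).
Reduce top mod 7: now compute (3/7).
Reciprocity: 3 ≡ 3 and 7 ≡ 3 (mod 4), so (3/7) = −(7/3).
Reduce top mod 3: now compute (1/3).
Reached (1/3) = 1. Collecting the sign flips along the way, the symbol is +1.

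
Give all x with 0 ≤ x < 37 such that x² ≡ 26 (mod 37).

37 ≡ 1 (mod 4), so we find a root by search.
Trying successive values, 10² = 100 ≡ 26 (mod 37). The other root is 37 − 10 = 27.

10, 27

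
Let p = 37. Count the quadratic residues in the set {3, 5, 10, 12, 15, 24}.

(3/37) = +1 → QR.
(5/37) = -1 → non-residue.
(10/37) = +1 → QR.
(12/37) = +1 → QR.
(15/37) = -1 → non-residue.
(24/37) = -1 → non-residue.
Total quadratic residues among the 6: 3.

3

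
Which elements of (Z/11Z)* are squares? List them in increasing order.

Square k = 1,…,5 (k and 11−k give the same square):
1²=1, 2²=4, 3²=9, 4²≡5, 5²≡3 (mod 11).
So the quadratic residues mod 11 are {1, 3, 4, 5, 9}.

1 3 4 5 9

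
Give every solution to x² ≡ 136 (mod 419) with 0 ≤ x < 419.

107, 312

Since 419 ≡ 3 (mod 4), a square root of 136 is 136^((419+1)/4) = 136^105 mod 419.
Repeated squaring: 136^2≡60, 136^4≡248, 136^8≡330, 136^16≡379, 136^32≡343, 136^64≡329 (mod 419).
136^105 = 136^(64+32+8+1) ≡ 107 (mod 419).
Check: 107² = 11449 ≡ 136 (mod 419). The two roots are 107 and 312.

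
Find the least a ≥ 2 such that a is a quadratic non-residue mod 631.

3

(2/631) = +1, so 2 is a residue.
(3/631) = −1, so 3 is the smallest positive non-residue mod 631.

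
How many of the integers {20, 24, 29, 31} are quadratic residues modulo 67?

2

(20/67) = -1 → non-residue.
(24/67) = +1 → QR.
(29/67) = +1 → QR.
(31/67) = -1 → non-residue.
Total quadratic residues among the 4: 2.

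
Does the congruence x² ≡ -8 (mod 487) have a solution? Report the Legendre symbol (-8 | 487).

-1

First reduce: -8 ≡ 479 (mod 487).
Reciprocity: 479 ≡ 3 and 487 ≡ 3 (mod 4), so (479/487) = −(487/479).
Reduce top mod 479: now compute (8/479).
Pull out 2^3: since 479 ≡ 7 (mod 8), (2/479) = +1, so (2/479)^3 = +1.
Reached (1/479) = 1. Collecting the sign flips along the way, the symbol is -1.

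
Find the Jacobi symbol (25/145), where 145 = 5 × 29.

Reciprocity: 25 ≡ 1 and 145 ≡ 1 (mod 4), so (25/145) = +(145/25).
Reduce top mod 25: now compute (20/25).
Pull out 2^2: since 25 ≡ 1 (mod 8), (2/25) = +1, so (2/25)^2 = +1.
Reciprocity: 5 ≡ 1 and 25 ≡ 1 (mod 4), so (5/25) = +(25/5).
Reduce top mod 5: now compute (0/5).
Top reduces to 0: gcd > 1, so the symbol is 0.

0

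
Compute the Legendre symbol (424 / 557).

1

Pull out 2^3: since 557 ≡ 5 (mod 8), (2/557) = -1, so (2/557)^3 = -1.
Reciprocity: 53 ≡ 1 and 557 ≡ 1 (mod 4), so (53/557) = +(557/53).
Reduce top mod 53: now compute (27/53).
Reciprocity: 27 ≡ 3 and 53 ≡ 1 (mod 4), so (27/53) = +(53/27).
Reduce top mod 27: now compute (26/27).
Pull out 2: since 27 ≡ 3 (mod 8), (2/27) = -1.
Reciprocity: 13 ≡ 1 and 27 ≡ 3 (mod 4), so (13/27) = +(27/13).
Reduce top mod 13: now compute (1/13).
Reached (1/13) = 1. Collecting the sign flips along the way, the symbol is +1.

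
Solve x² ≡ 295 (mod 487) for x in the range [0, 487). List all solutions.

176, 311

Since 487 ≡ 3 (mod 4), a square root of 295 is 295^((487+1)/4) = 295^122 mod 487.
Repeated squaring: 295^2≡339, 295^4≡476, 295^8≡121, 295^16≡31, 295^32≡474, 295^64≡169 (mod 487).
295^122 = 295^(64+32+16+8+2) ≡ 311 (mod 487).
Check: 311² = 96721 ≡ 295 (mod 487). The two roots are 176 and 311.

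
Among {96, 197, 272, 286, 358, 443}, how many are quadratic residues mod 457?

5

(96/457) = +1 → QR.
(197/457) = +1 → QR.
(272/457) = +1 → QR.
(286/457) = +1 → QR.
(358/457) = -1 → non-residue.
(443/457) = +1 → QR.
Total quadratic residues among the 6: 5.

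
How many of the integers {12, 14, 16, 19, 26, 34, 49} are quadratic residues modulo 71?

(12/71) = +1 → QR.
(14/71) = -1 → non-residue.
(16/71) = +1 → QR.
(19/71) = +1 → QR.
(26/71) = -1 → non-residue.
(34/71) = -1 → non-residue.
(49/71) = +1 → QR.
Total quadratic residues among the 7: 4.

4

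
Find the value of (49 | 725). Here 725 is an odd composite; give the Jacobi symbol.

1

Reciprocity: 49 ≡ 1 and 725 ≡ 1 (mod 4), so (49/725) = +(725/49).
Reduce top mod 49: now compute (39/49).
Reciprocity: 39 ≡ 3 and 49 ≡ 1 (mod 4), so (39/49) = +(49/39).
Reduce top mod 39: now compute (10/39).
Pull out 2: since 39 ≡ 7 (mod 8), (2/39) = +1.
Reciprocity: 5 ≡ 1 and 39 ≡ 3 (mod 4), so (5/39) = +(39/5).
Reduce top mod 5: now compute (4/5).
Pull out 2^2: since 5 ≡ 5 (mod 8), (2/5) = -1, so (2/5)^2 = +1.
Reached (1/5) = 1. Collecting the sign flips along the way, the symbol is +1.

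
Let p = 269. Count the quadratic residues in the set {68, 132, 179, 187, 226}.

(68/269) = -1 → non-residue.
(132/269) = -1 → non-residue.
(179/269) = -1 → non-residue.
(187/269) = -1 → non-residue.
(226/269) = +1 → QR.
Total quadratic residues among the 5: 1.

1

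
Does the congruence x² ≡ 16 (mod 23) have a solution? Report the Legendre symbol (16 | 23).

Pull out 2^4: since 23 ≡ 7 (mod 8), (2/23) = +1, so (2/23)^4 = +1.
Reached (1/23) = 1. Collecting the sign flips along the way, the symbol is +1.

1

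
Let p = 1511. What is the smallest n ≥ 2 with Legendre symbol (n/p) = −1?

(2/1511) = +1, so 2 is a residue.
(3/1511) = +1, so 3 is a residue.
(4/1511) = +1, so 4 is a residue.
(5/1511) = +1, so 5 is a residue.
(6/1511) = +1, so 6 is a residue.
(7/1511) = +1, so 7 is a residue.
(8/1511) = +1, so 8 is a residue.
(9/1511) = +1, so 9 is a residue.
(10/1511) = +1, so 10 is a residue.
(11/1511) = −1, so 11 is the smallest positive non-residue mod 1511.

11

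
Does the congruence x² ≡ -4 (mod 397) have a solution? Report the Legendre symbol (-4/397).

1

First reduce: -4 ≡ 393 (mod 397).
Reciprocity: 393 ≡ 1 and 397 ≡ 1 (mod 4), so (393/397) = +(397/393).
Reduce top mod 393: now compute (4/393).
Pull out 2^2: since 393 ≡ 1 (mod 8), (2/393) = +1, so (2/393)^2 = +1.
Reached (1/393) = 1. Collecting the sign flips along the way, the symbol is +1.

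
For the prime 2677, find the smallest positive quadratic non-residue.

(2/2677) = −1, so 2 is the smallest positive non-residue mod 2677.

2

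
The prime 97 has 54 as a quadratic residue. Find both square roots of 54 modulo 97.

32, 65

97 ≡ 1 (mod 4), so we find a root by search.
Trying successive values, 32² = 1024 ≡ 54 (mod 97). The other root is 97 − 32 = 65.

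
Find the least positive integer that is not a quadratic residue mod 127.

(2/127) = +1, so 2 is a residue.
(3/127) = −1, so 3 is the smallest positive non-residue mod 127.

3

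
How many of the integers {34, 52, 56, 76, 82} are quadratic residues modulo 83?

(34/83) = -1 → non-residue.
(52/83) = -1 → non-residue.
(56/83) = -1 → non-residue.
(76/83) = -1 → non-residue.
(82/83) = -1 → non-residue.
Total quadratic residues among the 5: 0.

0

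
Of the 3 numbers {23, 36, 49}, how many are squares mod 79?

3

(23/79) = +1 → QR.
(36/79) = +1 → QR.
(49/79) = +1 → QR.
Total quadratic residues among the 3: 3.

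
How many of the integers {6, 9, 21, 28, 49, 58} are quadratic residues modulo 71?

4

(6/71) = +1 → QR.
(9/71) = +1 → QR.
(21/71) = -1 → non-residue.
(28/71) = -1 → non-residue.
(49/71) = +1 → QR.
(58/71) = +1 → QR.
Total quadratic residues among the 6: 4.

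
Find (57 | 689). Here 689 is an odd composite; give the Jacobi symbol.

Reciprocity: 57 ≡ 1 and 689 ≡ 1 (mod 4), so (57/689) = +(689/57).
Reduce top mod 57: now compute (5/57).
Reciprocity: 5 ≡ 1 and 57 ≡ 1 (mod 4), so (5/57) = +(57/5).
Reduce top mod 5: now compute (2/5).
Pull out 2: since 5 ≡ 5 (mod 8), (2/5) = -1.
Reached (1/5) = 1. Collecting the sign flips along the way, the symbol is -1.

-1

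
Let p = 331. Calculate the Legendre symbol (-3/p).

1

Euler's criterion: (-3/331) ≡ 328^165 (mod 331).
328^2 ≡ 9 (mod 331)
328^4 ≡ 81 (mod 331)
328^8 ≡ 272 (mod 331)
328^16 ≡ 171 (mod 331)
328^32 ≡ 113 (mod 331)
328^64 ≡ 191 (mod 331)
328^128 ≡ 71 (mod 331)
328^165 = 328^(128+32+4+1) ≡ 1 (mod 331).
Result is 1, so (-3/331) = 1.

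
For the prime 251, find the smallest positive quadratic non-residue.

(2/251) = −1, so 2 is the smallest positive non-residue mod 251.

2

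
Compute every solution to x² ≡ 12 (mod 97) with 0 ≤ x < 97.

20, 77

97 ≡ 1 (mod 4), so we find a root by search.
Trying successive values, 20² = 400 ≡ 12 (mod 97). The other root is 97 − 20 = 77.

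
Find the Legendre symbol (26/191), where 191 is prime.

Euler's criterion: (26/191) ≡ 26^95 (mod 191).
26^2 ≡ 103 (mod 191)
26^4 ≡ 104 (mod 191)
26^8 ≡ 120 (mod 191)
26^16 ≡ 75 (mod 191)
26^32 ≡ 86 (mod 191)
26^64 ≡ 138 (mod 191)
26^95 = 26^(64+16+8+4+2+1) ≡ 1 (mod 191).
Result is 1, so (26/191) = 1.

1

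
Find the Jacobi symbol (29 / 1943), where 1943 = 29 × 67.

Reciprocity: 29 ≡ 1 and 1943 ≡ 3 (mod 4), so (29/1943) = +(1943/29).
Reduce top mod 29: now compute (0/29).
Top reduces to 0: gcd > 1, so the symbol is 0.

0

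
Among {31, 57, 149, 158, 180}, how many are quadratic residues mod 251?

(31/251) = +1 → QR.
(57/251) = -1 → non-residue.
(149/251) = +1 → QR.
(158/251) = -1 → non-residue.
(180/251) = +1 → QR.
Total quadratic residues among the 5: 3.

3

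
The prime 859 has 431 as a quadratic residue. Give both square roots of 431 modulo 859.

Since 859 ≡ 3 (mod 4), a square root of 431 is 431^((859+1)/4) = 431^215 mod 859.
Repeated squaring: 431^2≡217, 431^4≡703, 431^8≡284, 431^16≡769, 431^32≡369, 431^64≡439, 431^128≡305 (mod 859).
431^215 = 431^(128+64+16+4+2+1) ≡ 202 (mod 859).
Check: 202² = 40804 ≡ 431 (mod 859). The two roots are 202 and 657.

202, 657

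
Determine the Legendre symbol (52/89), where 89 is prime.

-1

Pull out 2^2: since 89 ≡ 1 (mod 8), (2/89) = +1, so (2/89)^2 = +1.
Reciprocity: 13 ≡ 1 and 89 ≡ 1 (mod 4), so (13/89) = +(89/13).
Reduce top mod 13: now compute (11/13).
Reciprocity: 11 ≡ 3 and 13 ≡ 1 (mod 4), so (11/13) = +(13/11).
Reduce top mod 11: now compute (2/11).
Pull out 2: since 11 ≡ 3 (mod 8), (2/11) = -1.
Reached (1/11) = 1. Collecting the sign flips along the way, the symbol is -1.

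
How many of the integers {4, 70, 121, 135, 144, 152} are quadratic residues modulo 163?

5

(4/163) = +1 → QR.
(70/163) = -1 → non-residue.
(121/163) = +1 → QR.
(135/163) = +1 → QR.
(144/163) = +1 → QR.
(152/163) = +1 → QR.
Total quadratic residues among the 6: 5.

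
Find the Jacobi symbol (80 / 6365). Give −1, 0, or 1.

Pull out 2^4: since 6365 ≡ 5 (mod 8), (2/6365) = -1, so (2/6365)^4 = +1.
Reciprocity: 5 ≡ 1 and 6365 ≡ 1 (mod 4), so (5/6365) = +(6365/5).
Reduce top mod 5: now compute (0/5).
Top reduces to 0: gcd > 1, so the symbol is 0.

0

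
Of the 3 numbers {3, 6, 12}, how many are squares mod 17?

(3/17) = -1 → non-residue.
(6/17) = -1 → non-residue.
(12/17) = -1 → non-residue.
Total quadratic residues among the 3: 0.

0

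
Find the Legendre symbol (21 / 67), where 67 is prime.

Reciprocity: 21 ≡ 1 and 67 ≡ 3 (mod 4), so (21/67) = +(67/21).
Reduce top mod 21: now compute (4/21).
Pull out 2^2: since 21 ≡ 5 (mod 8), (2/21) = -1, so (2/21)^2 = +1.
Reached (1/21) = 1. Collecting the sign flips along the way, the symbol is +1.

1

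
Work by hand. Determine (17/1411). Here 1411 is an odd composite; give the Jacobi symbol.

0

Reciprocity: 17 ≡ 1 and 1411 ≡ 3 (mod 4), so (17/1411) = +(1411/17).
Reduce top mod 17: now compute (0/17).
Top reduces to 0: gcd > 1, so the symbol is 0.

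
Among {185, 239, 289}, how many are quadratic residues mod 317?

1

(185/317) = -1 → non-residue.
(239/317) = -1 → non-residue.
(289/317) = +1 → QR.
Total quadratic residues among the 3: 1.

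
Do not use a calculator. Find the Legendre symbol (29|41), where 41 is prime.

-1

Euler's criterion: (29/41) ≡ 29^20 (mod 41).
29^2 ≡ 21 (mod 41)
29^4 ≡ 31 (mod 41)
29^8 ≡ 18 (mod 41)
29^16 ≡ 37 (mod 41)
29^20 = 29^(16+4) ≡ 40 (mod 41).
Result is 40 ≡ −1, so (29/41) = −1.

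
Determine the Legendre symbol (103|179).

Reciprocity: 103 ≡ 3 and 179 ≡ 3 (mod 4), so (103/179) = −(179/103).
Reduce top mod 103: now compute (76/103).
Pull out 2^2: since 103 ≡ 7 (mod 8), (2/103) = +1, so (2/103)^2 = +1.
Reciprocity: 19 ≡ 3 and 103 ≡ 3 (mod 4), so (19/103) = −(103/19).
Reduce top mod 19: now compute (8/19).
Pull out 2^3: since 19 ≡ 3 (mod 8), (2/19) = -1, so (2/19)^3 = -1.
Reached (1/19) = 1. Collecting the sign flips along the way, the symbol is -1.

-1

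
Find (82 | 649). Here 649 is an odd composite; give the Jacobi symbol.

-1

Pull out 2: since 649 ≡ 1 (mod 8), (2/649) = +1.
Reciprocity: 41 ≡ 1 and 649 ≡ 1 (mod 4), so (41/649) = +(649/41).
Reduce top mod 41: now compute (34/41).
Pull out 2: since 41 ≡ 1 (mod 8), (2/41) = +1.
Reciprocity: 17 ≡ 1 and 41 ≡ 1 (mod 4), so (17/41) = +(41/17).
Reduce top mod 17: now compute (7/17).
Reciprocity: 7 ≡ 3 and 17 ≡ 1 (mod 4), so (7/17) = +(17/7).
Reduce top mod 7: now compute (3/7).
Reciprocity: 3 ≡ 3 and 7 ≡ 3 (mod 4), so (3/7) = −(7/3).
Reduce top mod 3: now compute (1/3).
Reached (1/3) = 1. Collecting the sign flips along the way, the symbol is -1.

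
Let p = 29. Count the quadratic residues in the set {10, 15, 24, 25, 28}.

3

(10/29) = -1 → non-residue.
(15/29) = -1 → non-residue.
(24/29) = +1 → QR.
(25/29) = +1 → QR.
(28/29) = +1 → QR.
Total quadratic residues among the 5: 3.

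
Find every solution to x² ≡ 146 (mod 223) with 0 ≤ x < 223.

102, 121

Since 223 ≡ 3 (mod 4), a square root of 146 is 146^((223+1)/4) = 146^56 mod 223.
Repeated squaring: 146^2≡131, 146^4≡213, 146^8≡100, 146^16≡188, 146^32≡110 (mod 223).
146^56 = 146^(32+16+8) ≡ 121 (mod 223).
Check: 121² = 14641 ≡ 146 (mod 223). The two roots are 102 and 121.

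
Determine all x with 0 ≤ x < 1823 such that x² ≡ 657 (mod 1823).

Since 1823 ≡ 3 (mod 4), a square root of 657 is 657^((1823+1)/4) = 657^456 mod 1823.
Repeated squaring: 657^2≡1421, 657^4≡1180, 657^8≡1451, 657^16≡1659, 657^32≡1374, 657^64≡1071, 657^128≡374, 657^256≡1328 (mod 1823).
657^456 = 657^(256+128+64+8) ≡ 513 (mod 1823).
Check: 513² = 263169 ≡ 657 (mod 1823). The two roots are 513 and 1310.

513, 1310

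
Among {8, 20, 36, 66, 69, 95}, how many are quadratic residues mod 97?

(8/97) = +1 → QR.
(20/97) = -1 → non-residue.
(36/97) = +1 → QR.
(66/97) = +1 → QR.
(69/97) = -1 → non-residue.
(95/97) = +1 → QR.
Total quadratic residues among the 6: 4.

4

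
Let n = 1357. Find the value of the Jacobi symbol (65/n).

1

Reciprocity: 65 ≡ 1 and 1357 ≡ 1 (mod 4), so (65/1357) = +(1357/65).
Reduce top mod 65: now compute (57/65).
Reciprocity: 57 ≡ 1 and 65 ≡ 1 (mod 4), so (57/65) = +(65/57).
Reduce top mod 57: now compute (8/57).
Pull out 2^3: since 57 ≡ 1 (mod 8), (2/57) = +1, so (2/57)^3 = +1.
Reached (1/57) = 1. Collecting the sign flips along the way, the symbol is +1.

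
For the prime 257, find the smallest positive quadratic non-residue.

(2/257) = +1, so 2 is a residue.
(3/257) = −1, so 3 is the smallest positive non-residue mod 257.

3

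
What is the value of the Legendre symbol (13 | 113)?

Euler's criterion: (13/113) ≡ 13^56 (mod 113).
13^2 ≡ 56 (mod 113)
13^4 ≡ 85 (mod 113)
13^8 ≡ 106 (mod 113)
13^16 ≡ 49 (mod 113)
13^32 ≡ 28 (mod 113)
13^56 = 13^(32+16+8) ≡ 1 (mod 113).
Result is 1, so (13/113) = 1.

1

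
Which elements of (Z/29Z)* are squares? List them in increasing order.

Square k = 1,…,14 (k and 29−k give the same square):
1²=1, 2²=4, 3²=9, 4²=16, 5²=25, 6²≡7, 7²≡20, 8²≡6, 9²≡23, 10²≡13, 11²≡5, 12²≡28, 13²≡24, 14²≡22 (mod 29).
So the quadratic residues mod 29 are {1, 4, 5, 6, 7, 9, 13, 16, 20, 22, 23, 24, 25, 28}.

1,4,5,6,7,9,13,16,20,22,23,24,25,28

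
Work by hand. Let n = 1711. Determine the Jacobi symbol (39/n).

Reciprocity: 39 ≡ 3 and 1711 ≡ 3 (mod 4), so (39/1711) = −(1711/39).
Reduce top mod 39: now compute (34/39).
Pull out 2: since 39 ≡ 7 (mod 8), (2/39) = +1.
Reciprocity: 17 ≡ 1 and 39 ≡ 3 (mod 4), so (17/39) = +(39/17).
Reduce top mod 17: now compute (5/17).
Reciprocity: 5 ≡ 1 and 17 ≡ 1 (mod 4), so (5/17) = +(17/5).
Reduce top mod 5: now compute (2/5).
Pull out 2: since 5 ≡ 5 (mod 8), (2/5) = -1.
Reached (1/5) = 1. Collecting the sign flips along the way, the symbol is +1.

1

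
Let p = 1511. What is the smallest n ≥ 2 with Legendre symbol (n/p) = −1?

(2/1511) = +1, so 2 is a residue.
(3/1511) = +1, so 3 is a residue.
(4/1511) = +1, so 4 is a residue.
(5/1511) = +1, so 5 is a residue.
(6/1511) = +1, so 6 is a residue.
(7/1511) = +1, so 7 is a residue.
(8/1511) = +1, so 8 is a residue.
(9/1511) = +1, so 9 is a residue.
(10/1511) = +1, so 10 is a residue.
(11/1511) = −1, so 11 is the smallest positive non-residue mod 1511.

11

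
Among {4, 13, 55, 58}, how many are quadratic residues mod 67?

2

(4/67) = +1 → QR.
(13/67) = -1 → non-residue.
(55/67) = +1 → QR.
(58/67) = -1 → non-residue.
Total quadratic residues among the 4: 2.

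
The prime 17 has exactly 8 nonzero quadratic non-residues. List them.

3 5 6 7 10 11 12 14

Square k = 1,…,8 (k and 17−k give the same square):
1²=1, 2²=4, 3²=9, 4²=16, 5²≡8, 6²≡2, 7²≡15, 8²≡13 (mod 17).
The residues are {1, 2, 4, 8, 9, 13, 15, 16}; the non-residues are the remaining 8 nonzero classes.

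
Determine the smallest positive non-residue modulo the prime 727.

(2/727) = +1, so 2 is a residue.
(3/727) = −1, so 3 is the smallest positive non-residue mod 727.

3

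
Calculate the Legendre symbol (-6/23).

-1

Euler's criterion: (-6/23) ≡ 17^11 (mod 23).
17^2 ≡ 13 (mod 23)
17^4 ≡ 8 (mod 23)
17^8 ≡ 18 (mod 23)
17^11 = 17^(8+2+1) ≡ 22 (mod 23).
Result is 22 ≡ −1, so (-6/23) = −1.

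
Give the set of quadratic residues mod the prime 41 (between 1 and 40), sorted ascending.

Square k = 1,…,20 (k and 41−k give the same square):
1²=1, 2²=4, 3²=9, 4²=16, 5²=25, 6²=36, 7²≡8, 8²≡23, 9²≡40, 10²≡18, 11²≡39, 12²≡21, 13²≡5, 14²≡32, 15²≡20, 16²≡10, 17²≡2, 18²≡37, 19²≡33, 20²≡31 (mod 41).
So the quadratic residues mod 41 are {1, 2, 4, 5, 8, 9, 10, 16, 18, 20, 21, 23, 25, 31, 32, 33, 36, 37, 39, 40}.

1, 2, 4, 5, 8, 9, 10, 16, 18, 20, 21, 23, 25, 31, 32, 33, 36, 37, 39, 40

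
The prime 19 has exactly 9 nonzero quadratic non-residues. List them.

Square k = 1,…,9 (k and 19−k give the same square):
1²=1, 2²=4, 3²=9, 4²=16, 5²≡6, 6²≡17, 7²≡11, 8²≡7, 9²≡5 (mod 19).
The residues are {1, 4, 5, 6, 7, 9, 11, 16, 17}; the non-residues are the remaining 9 nonzero classes.

2,3,8,10,12,13,14,15,18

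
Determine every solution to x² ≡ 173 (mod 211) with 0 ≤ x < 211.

Since 211 ≡ 3 (mod 4), a square root of 173 is 173^((211+1)/4) = 173^53 mod 211.
Repeated squaring: 173^2≡178, 173^4≡34, 173^8≡101, 173^16≡73, 173^32≡54 (mod 211).
173^53 = 173^(32+16+4+1) ≡ 54 (mod 211).
Check: 54² = 2916 ≡ 173 (mod 211). The two roots are 54 and 157.

54, 157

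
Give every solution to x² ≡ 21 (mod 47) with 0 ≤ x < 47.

16, 31

Since 47 ≡ 3 (mod 4), a square root of 21 is 21^((47+1)/4) = 21^12 mod 47.
Repeated squaring: 21^2≡18, 21^4≡42, 21^8≡25 (mod 47).
21^12 = 21^(8+4) ≡ 16 (mod 47).
Check: 16² = 256 ≡ 21 (mod 47). The two roots are 16 and 31.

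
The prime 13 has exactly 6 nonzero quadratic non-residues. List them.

2,5,6,7,8,11

Square k = 1,…,6 (k and 13−k give the same square):
1²=1, 2²=4, 3²=9, 4²≡3, 5²≡12, 6²≡10 (mod 13).
The residues are {1, 3, 4, 9, 10, 12}; the non-residues are the remaining 6 nonzero classes.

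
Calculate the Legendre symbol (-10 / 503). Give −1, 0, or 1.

Euler's criterion: (-10/503) ≡ 493^251 (mod 503).
493^2 ≡ 100 (mod 503)
493^4 ≡ 443 (mod 503)
493^8 ≡ 79 (mod 503)
493^16 ≡ 205 (mod 503)
493^32 ≡ 276 (mod 503)
493^64 ≡ 223 (mod 503)
493^128 ≡ 435 (mod 503)
493^251 = 493^(128+64+32+16+8+2+1) ≡ 1 (mod 503).
Result is 1, so (-10/503) = 1.

1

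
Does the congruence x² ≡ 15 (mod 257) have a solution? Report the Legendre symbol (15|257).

Reciprocity: 15 ≡ 3 and 257 ≡ 1 (mod 4), so (15/257) = +(257/15).
Reduce top mod 15: now compute (2/15).
Pull out 2: since 15 ≡ 7 (mod 8), (2/15) = +1.
Reached (1/15) = 1. Collecting the sign flips along the way, the symbol is +1.

1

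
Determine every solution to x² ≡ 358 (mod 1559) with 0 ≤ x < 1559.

Since 1559 ≡ 3 (mod 4), a square root of 358 is 358^((1559+1)/4) = 358^390 mod 1559.
Repeated squaring: 358^2≡326, 358^4≡264, 358^8≡1100, 358^16≡216, 358^32≡1445, 358^64≡524, 358^128≡192, 358^256≡1007 (mod 1559).
358^390 = 358^(256+128+4+2) ≡ 1137 (mod 1559).
Check: 1137² = 1292769 ≡ 358 (mod 1559). The two roots are 422 and 1137.

422, 1137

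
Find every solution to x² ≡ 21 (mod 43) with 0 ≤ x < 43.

8, 35

Since 43 ≡ 3 (mod 4), a square root of 21 is 21^((43+1)/4) = 21^11 mod 43.
Repeated squaring: 21^2≡11, 21^4≡35, 21^8≡21 (mod 43).
21^11 = 21^(8+2+1) ≡ 35 (mod 43).
Check: 35² = 1225 ≡ 21 (mod 43). The two roots are 8 and 35.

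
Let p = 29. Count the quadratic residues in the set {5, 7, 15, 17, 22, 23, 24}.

5

(5/29) = +1 → QR.
(7/29) = +1 → QR.
(15/29) = -1 → non-residue.
(17/29) = -1 → non-residue.
(22/29) = +1 → QR.
(23/29) = +1 → QR.
(24/29) = +1 → QR.
Total quadratic residues among the 7: 5.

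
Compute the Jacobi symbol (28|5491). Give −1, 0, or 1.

Pull out 2^2: since 5491 ≡ 3 (mod 8), (2/5491) = -1, so (2/5491)^2 = +1.
Reciprocity: 7 ≡ 3 and 5491 ≡ 3 (mod 4), so (7/5491) = −(5491/7).
Reduce top mod 7: now compute (3/7).
Reciprocity: 3 ≡ 3 and 7 ≡ 3 (mod 4), so (3/7) = −(7/3).
Reduce top mod 3: now compute (1/3).
Reached (1/3) = 1. Collecting the sign flips along the way, the symbol is +1.

1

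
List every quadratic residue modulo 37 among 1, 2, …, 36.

1, 3, 4, 7, 9, 10, 11, 12, 16, 21, 25, 26, 27, 28, 30, 33, 34, 36

Square k = 1,…,18 (k and 37−k give the same square):
1²=1, 2²=4, 3²=9, 4²=16, 5²=25, 6²=36, 7²≡12, 8²≡27, 9²≡7, 10²≡26, 11²≡10, 12²≡33, 13²≡21, 14²≡11, 15²≡3, 16²≡34, 17²≡30, 18²≡28 (mod 37).
So the quadratic residues mod 37 are {1, 3, 4, 7, 9, 10, 11, 12, 16, 21, 25, 26, 27, 28, 30, 33, 34, 36}.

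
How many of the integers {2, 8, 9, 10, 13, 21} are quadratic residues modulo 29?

(2/29) = -1 → non-residue.
(8/29) = -1 → non-residue.
(9/29) = +1 → QR.
(10/29) = -1 → non-residue.
(13/29) = +1 → QR.
(21/29) = -1 → non-residue.
Total quadratic residues among the 6: 2.

2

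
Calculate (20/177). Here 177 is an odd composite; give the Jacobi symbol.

Pull out 2^2: since 177 ≡ 1 (mod 8), (2/177) = +1, so (2/177)^2 = +1.
Reciprocity: 5 ≡ 1 and 177 ≡ 1 (mod 4), so (5/177) = +(177/5).
Reduce top mod 5: now compute (2/5).
Pull out 2: since 5 ≡ 5 (mod 8), (2/5) = -1.
Reached (1/5) = 1. Collecting the sign flips along the way, the symbol is -1.

-1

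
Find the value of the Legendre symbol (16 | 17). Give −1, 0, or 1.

Euler's criterion: (16/17) ≡ 16^8 (mod 17).
16^2 ≡ 1 (mod 17)
16^4 ≡ 1 (mod 17)
16^8 ≡ 1 (mod 17)
16^8 = 16^(8) ≡ 1 (mod 17).
Result is 1, so (16/17) = 1.

1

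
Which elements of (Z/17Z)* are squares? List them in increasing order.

Square k = 1,…,8 (k and 17−k give the same square):
1²=1, 2²=4, 3²=9, 4²=16, 5²≡8, 6²≡2, 7²≡15, 8²≡13 (mod 17).
So the quadratic residues mod 17 are {1, 2, 4, 8, 9, 13, 15, 16}.

1,2,4,8,9,13,15,16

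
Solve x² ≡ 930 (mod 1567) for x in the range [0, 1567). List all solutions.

Since 1567 ≡ 3 (mod 4), a square root of 930 is 930^((1567+1)/4) = 930^392 mod 1567.
Repeated squaring: 930^2≡1483, 930^4≡788, 930^8≡412, 930^16≡508, 930^32≡1076, 930^64≡1330, 930^128≡1324, 930^256≡1070 (mod 1567).
930^392 = 930^(256+128+8) ≡ 701 (mod 1567).
Check: 701² = 491401 ≡ 930 (mod 1567). The two roots are 701 and 866.

701, 866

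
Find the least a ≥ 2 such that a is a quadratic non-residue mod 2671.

(2/2671) = +1, so 2 is a residue.
(3/2671) = −1, so 3 is the smallest positive non-residue mod 2671.

3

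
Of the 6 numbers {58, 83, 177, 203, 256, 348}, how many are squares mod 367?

3

(58/367) = -1 → non-residue.
(83/367) = +1 → QR.
(177/367) = -1 → non-residue.
(203/367) = -1 → non-residue.
(256/367) = +1 → QR.
(348/367) = +1 → QR.
Total quadratic residues among the 6: 3.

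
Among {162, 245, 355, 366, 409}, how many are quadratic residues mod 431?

(162/431) = +1 → QR.
(245/431) = +1 → QR.
(355/431) = -1 → non-residue.
(366/431) = +1 → QR.
(409/431) = -1 → non-residue.
Total quadratic residues among the 5: 3.

3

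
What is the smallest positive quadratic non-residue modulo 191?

7

(2/191) = +1, so 2 is a residue.
(3/191) = +1, so 3 is a residue.
(4/191) = +1, so 4 is a residue.
(5/191) = +1, so 5 is a residue.
(6/191) = +1, so 6 is a residue.
(7/191) = −1, so 7 is the smallest positive non-residue mod 191.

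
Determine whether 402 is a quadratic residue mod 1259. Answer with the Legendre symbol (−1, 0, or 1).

Pull out 2: since 1259 ≡ 3 (mod 8), (2/1259) = -1.
Reciprocity: 201 ≡ 1 and 1259 ≡ 3 (mod 4), so (201/1259) = +(1259/201).
Reduce top mod 201: now compute (53/201).
Reciprocity: 53 ≡ 1 and 201 ≡ 1 (mod 4), so (53/201) = +(201/53).
Reduce top mod 53: now compute (42/53).
Pull out 2: since 53 ≡ 5 (mod 8), (2/53) = -1.
Reciprocity: 21 ≡ 1 and 53 ≡ 1 (mod 4), so (21/53) = +(53/21).
Reduce top mod 21: now compute (11/21).
Reciprocity: 11 ≡ 3 and 21 ≡ 1 (mod 4), so (11/21) = +(21/11).
Reduce top mod 11: now compute (10/11).
Pull out 2: since 11 ≡ 3 (mod 8), (2/11) = -1.
Reciprocity: 5 ≡ 1 and 11 ≡ 3 (mod 4), so (5/11) = +(11/5).
Reduce top mod 5: now compute (1/5).
Reached (1/5) = 1. Collecting the sign flips along the way, the symbol is -1.

-1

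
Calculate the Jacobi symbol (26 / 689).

0

Pull out 2: since 689 ≡ 1 (mod 8), (2/689) = +1.
Reciprocity: 13 ≡ 1 and 689 ≡ 1 (mod 4), so (13/689) = +(689/13).
Reduce top mod 13: now compute (0/13).
Top reduces to 0: gcd > 1, so the symbol is 0.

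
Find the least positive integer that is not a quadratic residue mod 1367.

(2/1367) = +1, so 2 is a residue.
(3/1367) = +1, so 3 is a residue.
(4/1367) = +1, so 4 is a residue.
(5/1367) = −1, so 5 is the smallest positive non-residue mod 1367.

5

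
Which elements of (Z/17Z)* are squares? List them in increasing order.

Square k = 1,…,8 (k and 17−k give the same square):
1²=1, 2²=4, 3²=9, 4²=16, 5²≡8, 6²≡2, 7²≡15, 8²≡13 (mod 17).
So the quadratic residues mod 17 are {1, 2, 4, 8, 9, 13, 15, 16}.

1,2,4,8,9,13,15,16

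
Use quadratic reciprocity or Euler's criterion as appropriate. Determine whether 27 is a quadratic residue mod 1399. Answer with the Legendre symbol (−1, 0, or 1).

Reciprocity: 27 ≡ 3 and 1399 ≡ 3 (mod 4), so (27/1399) = −(1399/27).
Reduce top mod 27: now compute (22/27).
Pull out 2: since 27 ≡ 3 (mod 8), (2/27) = -1.
Reciprocity: 11 ≡ 3 and 27 ≡ 3 (mod 4), so (11/27) = −(27/11).
Reduce top mod 11: now compute (5/11).
Reciprocity: 5 ≡ 1 and 11 ≡ 3 (mod 4), so (5/11) = +(11/5).
Reduce top mod 5: now compute (1/5).
Reached (1/5) = 1. Collecting the sign flips along the way, the symbol is -1.

-1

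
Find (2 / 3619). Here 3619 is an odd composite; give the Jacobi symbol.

-1

Pull out 2: since 3619 ≡ 3 (mod 8), (2/3619) = -1.
Reached (1/3619) = 1. Collecting the sign flips along the way, the symbol is -1.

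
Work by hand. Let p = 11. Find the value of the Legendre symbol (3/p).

Euler's criterion: (3/11) ≡ 3^5 (mod 11).
3^2 ≡ 9 (mod 11)
3^4 ≡ 4 (mod 11)
3^5 = 3^(4+1) ≡ 1 (mod 11).
Result is 1, so (3/11) = 1.

1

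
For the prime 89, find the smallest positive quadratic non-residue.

3

(2/89) = +1, so 2 is a residue.
(3/89) = −1, so 3 is the smallest positive non-residue mod 89.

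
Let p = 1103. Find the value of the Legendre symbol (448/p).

-1

Euler's criterion: (448/1103) ≡ 448^551 (mod 1103).
448^2 ≡ 1061 (mod 1103)
448^4 ≡ 661 (mod 1103)
448^8 ≡ 133 (mod 1103)
448^16 ≡ 41 (mod 1103)
448^32 ≡ 578 (mod 1103)
448^64 ≡ 978 (mod 1103)
448^128 ≡ 183 (mod 1103)
448^256 ≡ 399 (mod 1103)
448^512 ≡ 369 (mod 1103)
448^551 = 448^(512+32+4+2+1) ≡ 1102 (mod 1103).
Result is 1102 ≡ −1, so (448/1103) = −1.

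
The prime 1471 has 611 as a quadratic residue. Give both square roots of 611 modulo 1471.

Since 1471 ≡ 3 (mod 4), a square root of 611 is 611^((1471+1)/4) = 611^368 mod 1471.
Repeated squaring: 611^2≡1158, 611^4≡883, 611^8≡59, 611^16≡539, 611^32≡734, 611^64≡370, 611^128≡97, 611^256≡583 (mod 1471).
611^368 = 611^(256+64+32+16) ≡ 225 (mod 1471).
Check: 225² = 50625 ≡ 611 (mod 1471). The two roots are 225 and 1246.

225, 1246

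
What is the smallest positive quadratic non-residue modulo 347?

(2/347) = −1, so 2 is the smallest positive non-residue mod 347.

2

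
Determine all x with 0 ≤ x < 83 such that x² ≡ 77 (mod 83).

34, 49

Since 83 ≡ 3 (mod 4), a square root of 77 is 77^((83+1)/4) = 77^21 mod 83.
Repeated squaring: 77^2≡36, 77^4≡51, 77^8≡28, 77^16≡37 (mod 83).
77^21 = 77^(16+4+1) ≡ 49 (mod 83).
Check: 49² = 2401 ≡ 77 (mod 83). The two roots are 34 and 49.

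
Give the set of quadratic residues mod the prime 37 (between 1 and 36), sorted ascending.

1,3,4,7,9,10,11,12,16,21,25,26,27,28,30,33,34,36

Square k = 1,…,18 (k and 37−k give the same square):
1²=1, 2²=4, 3²=9, 4²=16, 5²=25, 6²=36, 7²≡12, 8²≡27, 9²≡7, 10²≡26, 11²≡10, 12²≡33, 13²≡21, 14²≡11, 15²≡3, 16²≡34, 17²≡30, 18²≡28 (mod 37).
So the quadratic residues mod 37 are {1, 3, 4, 7, 9, 10, 11, 12, 16, 21, 25, 26, 27, 28, 30, 33, 34, 36}.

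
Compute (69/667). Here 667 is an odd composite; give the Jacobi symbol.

Reciprocity: 69 ≡ 1 and 667 ≡ 3 (mod 4), so (69/667) = +(667/69).
Reduce top mod 69: now compute (46/69).
Pull out 2: since 69 ≡ 5 (mod 8), (2/69) = -1.
Reciprocity: 23 ≡ 3 and 69 ≡ 1 (mod 4), so (23/69) = +(69/23).
Reduce top mod 23: now compute (0/23).
Top reduces to 0: gcd > 1, so the symbol is 0.

0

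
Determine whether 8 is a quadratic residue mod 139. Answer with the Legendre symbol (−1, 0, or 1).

Pull out 2^3: since 139 ≡ 3 (mod 8), (2/139) = -1, so (2/139)^3 = -1.
Reached (1/139) = 1. Collecting the sign flips along the way, the symbol is -1.

-1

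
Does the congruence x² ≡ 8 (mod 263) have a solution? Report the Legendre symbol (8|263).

Pull out 2^3: since 263 ≡ 7 (mod 8), (2/263) = +1, so (2/263)^3 = +1.
Reached (1/263) = 1. Collecting the sign flips along the way, the symbol is +1.

1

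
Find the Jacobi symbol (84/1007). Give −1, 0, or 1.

Pull out 2^2: since 1007 ≡ 7 (mod 8), (2/1007) = +1, so (2/1007)^2 = +1.
Reciprocity: 21 ≡ 1 and 1007 ≡ 3 (mod 4), so (21/1007) = +(1007/21).
Reduce top mod 21: now compute (20/21).
Pull out 2^2: since 21 ≡ 5 (mod 8), (2/21) = -1, so (2/21)^2 = +1.
Reciprocity: 5 ≡ 1 and 21 ≡ 1 (mod 4), so (5/21) = +(21/5).
Reduce top mod 5: now compute (1/5).
Reached (1/5) = 1. Collecting the sign flips along the way, the symbol is +1.

1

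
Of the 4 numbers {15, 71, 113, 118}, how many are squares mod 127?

(15/127) = +1 → QR.
(71/127) = +1 → QR.
(113/127) = +1 → QR.
(118/127) = -1 → non-residue.
Total quadratic residues among the 4: 3.

3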